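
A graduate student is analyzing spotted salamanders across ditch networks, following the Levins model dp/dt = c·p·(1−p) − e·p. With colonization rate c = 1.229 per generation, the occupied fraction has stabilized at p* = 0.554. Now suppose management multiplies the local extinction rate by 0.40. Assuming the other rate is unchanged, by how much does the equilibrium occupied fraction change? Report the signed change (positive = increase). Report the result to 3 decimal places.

Balance c(1−p*) = e gives e = 1.229×(1 − 0.55400) = 0.54813.
New p* = 1 − e/c = 1 − 0.21925/1.22900 = 0.82160.
Δp* = 0.82160 − 0.55400 = +0.26760.

0.268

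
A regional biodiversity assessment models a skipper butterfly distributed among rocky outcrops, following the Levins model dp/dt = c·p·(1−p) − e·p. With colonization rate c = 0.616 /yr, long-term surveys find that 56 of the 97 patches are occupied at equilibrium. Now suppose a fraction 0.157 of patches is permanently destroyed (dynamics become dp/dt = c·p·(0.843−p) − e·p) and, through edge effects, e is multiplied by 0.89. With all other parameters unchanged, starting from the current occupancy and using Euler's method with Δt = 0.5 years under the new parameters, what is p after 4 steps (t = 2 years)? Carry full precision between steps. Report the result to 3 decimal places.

0.519

Observed p* = 56/97 = 0.57732.
Balance c(1−p*) = e gives e = 0.616×(1 − 0.57732) = 0.26037.
Starting from p₀ = 0.57732; update p ← p + (dp/dt)·Δt with the new parameters.
p: 0.57732 → 0.55767  (Δp = -0.01965)
p: 0.55767 → 0.54206  (Δp = -0.01561)
p: 0.54206 → 0.52950  (Δp = -0.01256)
p: 0.52950 → 0.51928  (Δp = -0.01022)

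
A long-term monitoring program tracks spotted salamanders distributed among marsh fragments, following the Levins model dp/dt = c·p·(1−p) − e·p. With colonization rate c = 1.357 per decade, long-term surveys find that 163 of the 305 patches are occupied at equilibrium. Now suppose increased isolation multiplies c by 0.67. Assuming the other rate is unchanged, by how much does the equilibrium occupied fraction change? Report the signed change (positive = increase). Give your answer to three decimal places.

-0.229

Observed p* = 163/305 = 0.53443.
Balance c(1−p*) = e gives e = 1.357×(1 − 0.53443) = 0.63178.
New p* = 1 − e/c = 1 − 0.63178/0.90919 = 0.30512.
Δp* = 0.30512 − 0.53443 = -0.22931.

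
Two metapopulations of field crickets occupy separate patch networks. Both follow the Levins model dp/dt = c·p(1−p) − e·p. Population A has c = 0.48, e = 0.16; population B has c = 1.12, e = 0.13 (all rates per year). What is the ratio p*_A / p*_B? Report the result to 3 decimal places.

A: p*_A = 1 − 0.16/0.48 = 0.6667.
B: p*_B = 1 − 0.13/1.12 = 0.8839.
p*_A / p*_B = 0.6667/0.8839 = 0.7542.

0.754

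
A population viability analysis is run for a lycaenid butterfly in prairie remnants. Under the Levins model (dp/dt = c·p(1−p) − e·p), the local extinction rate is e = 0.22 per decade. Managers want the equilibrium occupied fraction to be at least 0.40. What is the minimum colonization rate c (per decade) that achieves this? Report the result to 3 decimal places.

p* = 1 − e/c ≥ 0.40 requires e/c ≤ 0.6000, i.e. c ≥ e/0.6000.
c_min = 0.22/0.6000 = 0.3667.

0.367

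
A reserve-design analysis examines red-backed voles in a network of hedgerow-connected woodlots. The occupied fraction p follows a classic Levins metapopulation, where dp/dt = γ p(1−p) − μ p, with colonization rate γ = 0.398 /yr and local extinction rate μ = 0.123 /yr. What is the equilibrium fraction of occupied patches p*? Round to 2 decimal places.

0.69

At equilibrium, colonization balances extinction: γ·p*·(1−p*) = μ·p*.
So p* = 1 − μ/γ = 1 − 0.123/0.398 = 1 − 0.3090 = 0.6910.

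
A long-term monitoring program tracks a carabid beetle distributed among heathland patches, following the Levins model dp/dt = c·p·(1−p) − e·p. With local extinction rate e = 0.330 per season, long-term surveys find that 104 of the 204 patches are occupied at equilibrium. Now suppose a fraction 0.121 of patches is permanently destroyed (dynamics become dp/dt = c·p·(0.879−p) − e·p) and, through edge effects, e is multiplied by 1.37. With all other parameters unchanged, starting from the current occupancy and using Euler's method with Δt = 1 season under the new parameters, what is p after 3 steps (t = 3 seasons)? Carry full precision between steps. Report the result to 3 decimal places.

0.318

Observed p* = 104/204 = 0.50980.
Balance c(1−p*) = e gives c = e/(1 − 0.50980) = 0.330/0.49020 = 0.67320.
Starting from p₀ = 0.50980; update p ← p + (dp/dt)·Δt with the new parameters.
step 1: Δp = -0.10377, p = 0.40603
step 2: Δp = -0.05428, p = 0.35174
step 3: Δp = -0.03417, p = 0.31757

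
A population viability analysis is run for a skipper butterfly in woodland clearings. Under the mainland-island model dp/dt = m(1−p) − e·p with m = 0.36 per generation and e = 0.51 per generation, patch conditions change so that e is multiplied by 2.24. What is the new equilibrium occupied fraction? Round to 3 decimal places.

0.240

Before: p* = 0.36/(0.36+0.51) = 0.4138.
After: m = 0.36, e = 1.1424; p* = 0.36/1.5024 = 0.2396.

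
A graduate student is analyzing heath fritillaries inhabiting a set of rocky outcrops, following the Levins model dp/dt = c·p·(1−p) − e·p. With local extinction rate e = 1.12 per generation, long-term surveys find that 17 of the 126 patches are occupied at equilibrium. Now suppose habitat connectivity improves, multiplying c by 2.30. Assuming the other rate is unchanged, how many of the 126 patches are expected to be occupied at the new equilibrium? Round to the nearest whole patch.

Observed p* = 17/126 = 0.13492.
Balance c(1−p*) = e gives c = e/(1 − 0.13492) = 1.12/0.86508 = 1.29468.
New p* = 1 − e/c = 1 − 1.12000/2.97776 = 0.62388.
Expected occupied = 126 × 0.62388 = 78.61 ≈ 79.

79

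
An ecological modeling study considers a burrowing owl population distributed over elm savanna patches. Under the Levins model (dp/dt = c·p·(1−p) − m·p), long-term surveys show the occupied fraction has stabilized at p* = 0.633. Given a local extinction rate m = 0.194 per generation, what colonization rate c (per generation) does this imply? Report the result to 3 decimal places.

0.529

At equilibrium c(1−p*) = m, so c = m/(1−p*).
c = 0.194/(1 − 0.633) = 0.194/0.3670 = 0.5286.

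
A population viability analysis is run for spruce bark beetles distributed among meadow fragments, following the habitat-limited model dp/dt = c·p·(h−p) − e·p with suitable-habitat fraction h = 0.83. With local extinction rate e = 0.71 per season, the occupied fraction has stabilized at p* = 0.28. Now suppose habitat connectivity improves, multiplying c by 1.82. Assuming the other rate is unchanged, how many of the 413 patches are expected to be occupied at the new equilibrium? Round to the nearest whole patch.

218

Balance c(h−p*) = e gives c = e/(0.83 − 0.28000) = 0.71/0.55000 = 1.29091.
New p* = 0.83 − e/c = 0.83 − 0.71000/2.34946 = 0.52780.
Expected occupied = 413 × 0.52780 = 217.98 ≈ 218.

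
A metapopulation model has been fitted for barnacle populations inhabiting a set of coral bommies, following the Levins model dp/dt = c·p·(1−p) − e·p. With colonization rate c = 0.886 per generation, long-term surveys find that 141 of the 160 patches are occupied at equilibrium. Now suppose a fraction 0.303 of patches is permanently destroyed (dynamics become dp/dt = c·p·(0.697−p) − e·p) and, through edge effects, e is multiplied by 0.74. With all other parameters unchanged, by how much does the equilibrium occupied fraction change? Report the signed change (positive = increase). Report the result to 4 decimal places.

-0.2721

Observed p* = 141/160 = 0.88125.
Balance c(1−p*) = e gives e = 0.886×(1 − 0.88125) = 0.10521.
New p* = 0.697 − e/c = 0.697 − 0.07786/0.88600 = 0.60912.
Δp* = 0.60912 − 0.88125 = -0.27213.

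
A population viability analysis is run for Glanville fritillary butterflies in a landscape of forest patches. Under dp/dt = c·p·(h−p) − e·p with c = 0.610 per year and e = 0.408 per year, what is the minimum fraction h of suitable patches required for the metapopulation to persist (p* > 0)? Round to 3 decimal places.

p* = h − e/c is positive only when h > e/c.
h_min = e/c = 0.408/0.610 = 0.6689.

0.669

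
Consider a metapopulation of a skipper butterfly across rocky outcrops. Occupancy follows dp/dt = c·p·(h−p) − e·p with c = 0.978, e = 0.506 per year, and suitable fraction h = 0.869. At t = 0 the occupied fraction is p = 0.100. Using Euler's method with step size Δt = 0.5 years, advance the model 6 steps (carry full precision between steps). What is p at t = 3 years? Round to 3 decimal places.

0.184

Update rule: p ← p + [c·p·(h−p) − e·p]·Δt with Δt = 0.5.
t = 0.5: p = 0.10000 + (+0.01230) = 0.11230
t = 1: p = 0.11230 + (+0.01314) = 0.12545
t = 1.5: p = 0.12545 + (+0.01387) = 0.13932
t = 2: p = 0.13932 + (+0.01446) = 0.15378
t = 2.5: p = 0.15378 + (+0.01488) = 0.16866
t = 3: p = 0.16866 + (+0.01509) = 0.18375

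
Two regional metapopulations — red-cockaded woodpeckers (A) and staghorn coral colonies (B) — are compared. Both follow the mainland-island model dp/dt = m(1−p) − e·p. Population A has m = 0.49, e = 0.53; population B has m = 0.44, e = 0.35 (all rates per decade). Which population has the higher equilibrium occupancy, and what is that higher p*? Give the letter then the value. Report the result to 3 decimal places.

A: p*_A = m/(m+e) = 0.49/1.0200 = 0.4804.
B: p*_B = 0.44/0.7900 = 0.5570.
B is higher at 0.5570.

B, 0.557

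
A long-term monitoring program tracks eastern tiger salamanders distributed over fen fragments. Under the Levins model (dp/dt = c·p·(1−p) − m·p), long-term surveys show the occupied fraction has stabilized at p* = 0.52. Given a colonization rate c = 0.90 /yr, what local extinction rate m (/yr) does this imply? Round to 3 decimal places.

0.432

At equilibrium c(1−p*) = m.
m = 0.90 × (1 − 0.52) = 0.90 × 0.4800 = 0.4320.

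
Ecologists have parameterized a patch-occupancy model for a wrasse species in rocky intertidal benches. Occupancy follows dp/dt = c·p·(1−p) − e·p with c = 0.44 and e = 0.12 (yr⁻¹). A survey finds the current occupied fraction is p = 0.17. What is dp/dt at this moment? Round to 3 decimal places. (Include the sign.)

0.042

Colonization term: c·p·(1−p) = 0.44×0.17×0.8300 = 0.06208.
Extinction term: e·p = 0.02040.
dp/dt = 0.06208 − 0.02040 = 0.04168.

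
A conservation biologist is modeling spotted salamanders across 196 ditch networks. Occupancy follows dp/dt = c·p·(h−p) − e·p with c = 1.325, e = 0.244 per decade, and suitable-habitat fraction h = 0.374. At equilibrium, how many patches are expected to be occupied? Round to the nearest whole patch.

p* = h − e/c = 0.374 − 0.1842 = 0.1898.
Expected occupied patches = N × p* = 196 × 0.1898 = 37.21 ≈ 37.

37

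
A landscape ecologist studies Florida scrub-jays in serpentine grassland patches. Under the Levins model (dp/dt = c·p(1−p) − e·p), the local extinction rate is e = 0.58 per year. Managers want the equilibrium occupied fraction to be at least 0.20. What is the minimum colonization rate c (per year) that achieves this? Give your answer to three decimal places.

p* = 1 − e/c ≥ 0.20 requires e/c ≤ 0.8000, i.e. c ≥ e/0.8000.
c_min = 0.58/0.8000 = 0.7250.

0.725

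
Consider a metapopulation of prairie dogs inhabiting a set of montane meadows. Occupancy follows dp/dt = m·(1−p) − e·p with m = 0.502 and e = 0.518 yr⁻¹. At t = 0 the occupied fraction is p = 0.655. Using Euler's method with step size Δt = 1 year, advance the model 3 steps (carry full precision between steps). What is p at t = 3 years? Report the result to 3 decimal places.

0.492

Update rule: p ← p + [m·(1−p) − e·p]·Δt with Δt = 1.
p: 0.65500 → 0.48890  (Δp = -0.16610)
p: 0.48890 → 0.49222  (Δp = +0.00332)
p: 0.49222 → 0.49216  (Δp = -0.00007)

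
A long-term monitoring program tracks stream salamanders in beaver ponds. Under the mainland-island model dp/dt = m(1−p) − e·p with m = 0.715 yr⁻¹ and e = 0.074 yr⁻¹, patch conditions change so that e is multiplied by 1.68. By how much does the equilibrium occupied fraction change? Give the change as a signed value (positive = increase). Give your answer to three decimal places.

Before: p* = 0.715/(0.715+0.074) = 0.9062.
After: m = 0.715, e = 0.12432; p* = 0.715/0.8393 = 0.8519.
Δp* = 0.8519 − 0.9062 = -0.0543.

-0.054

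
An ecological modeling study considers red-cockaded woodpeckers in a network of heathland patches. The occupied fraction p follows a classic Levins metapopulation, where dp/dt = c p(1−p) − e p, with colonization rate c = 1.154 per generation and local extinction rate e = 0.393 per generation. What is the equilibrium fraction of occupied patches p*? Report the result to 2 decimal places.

At equilibrium, colonization balances extinction: c·p*·(1−p*) = e·p*.
So p* = 1 − e/c = 1 − 0.393/1.154 = 1 − 0.3406 = 0.6594.

0.66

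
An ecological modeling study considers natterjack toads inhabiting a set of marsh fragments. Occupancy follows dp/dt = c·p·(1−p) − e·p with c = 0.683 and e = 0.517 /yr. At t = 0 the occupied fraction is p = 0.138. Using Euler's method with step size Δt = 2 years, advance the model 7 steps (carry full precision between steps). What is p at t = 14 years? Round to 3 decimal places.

0.230

Update rule: p ← p + [c·p·(1−p) − e·p]·Δt with Δt = 2.
  1  |  dp/dt·Δt = +0.019802  |  p_1 = 0.157802
  2  |  dp/dt·Δt = +0.018375  |  p_2 = 0.176177
  3  |  dp/dt·Δt = +0.016092  |  p_3 = 0.192269
  4  |  dp/dt·Δt = +0.013336  |  p_4 = 0.205605
  5  |  dp/dt·Δt = +0.010515  |  p_5 = 0.216120
  6  |  dp/dt·Δt = +0.007949  |  p_6 = 0.224069
  7  |  dp/dt·Δt = +0.005808  |  p_7 = 0.229877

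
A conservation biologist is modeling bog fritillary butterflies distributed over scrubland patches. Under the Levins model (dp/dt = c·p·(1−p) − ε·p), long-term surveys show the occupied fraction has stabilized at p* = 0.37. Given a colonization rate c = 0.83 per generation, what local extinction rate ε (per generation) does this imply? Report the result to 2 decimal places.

0.52

At equilibrium c(1−p*) = ε.
ε = 0.83 × (1 − 0.37) = 0.83 × 0.6300 = 0.5229.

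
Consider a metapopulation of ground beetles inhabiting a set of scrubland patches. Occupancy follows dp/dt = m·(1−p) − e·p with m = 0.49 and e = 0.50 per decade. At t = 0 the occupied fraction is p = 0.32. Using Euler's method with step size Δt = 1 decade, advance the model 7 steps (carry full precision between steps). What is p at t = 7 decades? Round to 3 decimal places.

Update rule: p ← p + [m·(1−p) − e·p]·Δt with Δt = 1.
step 1: Δp = +0.17320, p = 0.49320
step 2: Δp = +0.00173, p = 0.49493
step 3: Δp = +0.00002, p = 0.49495
step 4: Δp = +0.00000, p = 0.49495
step 5: Δp = +0.00000, p = 0.49495
step 6: Δp = +0.00000, p = 0.49495
step 7: Δp = +0.00000, p = 0.49495

0.495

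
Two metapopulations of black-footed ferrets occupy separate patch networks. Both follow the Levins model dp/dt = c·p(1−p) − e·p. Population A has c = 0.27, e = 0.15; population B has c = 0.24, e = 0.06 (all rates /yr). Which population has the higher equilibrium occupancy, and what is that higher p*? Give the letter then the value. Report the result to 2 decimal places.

A: p*_A = 1 − 0.15/0.27 = 0.4444.
B: p*_B = 1 − 0.06/0.24 = 0.7500.
B is higher at 0.7500.

B, 0.75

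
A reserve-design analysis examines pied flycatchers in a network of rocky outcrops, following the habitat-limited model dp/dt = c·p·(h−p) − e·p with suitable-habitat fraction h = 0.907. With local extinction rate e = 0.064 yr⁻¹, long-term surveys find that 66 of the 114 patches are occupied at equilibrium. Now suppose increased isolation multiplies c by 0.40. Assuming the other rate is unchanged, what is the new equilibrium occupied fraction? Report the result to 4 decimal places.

Observed p* = 66/114 = 0.57895.
Balance c(h−p*) = e gives c = e/(0.907 − 0.57895) = 0.064/0.32805 = 0.19509.
New p* = 0.907 − e/c = 0.907 − 0.06400/0.07804 = 0.08691.

0.0869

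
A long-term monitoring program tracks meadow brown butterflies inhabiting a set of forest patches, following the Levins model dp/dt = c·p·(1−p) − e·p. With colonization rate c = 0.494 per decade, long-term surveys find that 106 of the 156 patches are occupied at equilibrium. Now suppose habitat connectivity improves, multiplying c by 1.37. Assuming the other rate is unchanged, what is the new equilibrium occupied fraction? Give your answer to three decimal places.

0.766

Observed p* = 106/156 = 0.67949.
Balance c(1−p*) = e gives e = 0.494×(1 − 0.67949) = 0.15833.
New p* = 1 − e/c = 1 − 0.15833/0.67678 = 0.76605.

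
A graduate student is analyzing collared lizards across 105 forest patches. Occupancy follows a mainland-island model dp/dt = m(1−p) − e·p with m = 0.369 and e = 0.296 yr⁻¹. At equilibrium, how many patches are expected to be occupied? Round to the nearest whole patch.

58

p* = m/(m+e) = 0.369/0.6650 = 0.5549.
Expected occupied patches = N × p* = 105 × 0.5549 = 58.26 ≈ 58.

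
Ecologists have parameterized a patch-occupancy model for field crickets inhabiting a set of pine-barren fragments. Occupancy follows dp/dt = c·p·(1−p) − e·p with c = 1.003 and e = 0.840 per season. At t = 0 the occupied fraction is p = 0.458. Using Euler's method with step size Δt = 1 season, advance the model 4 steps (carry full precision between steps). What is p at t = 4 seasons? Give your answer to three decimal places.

0.222

Update rule: p ← p + [c·p·(1−p) − e·p]·Δt with Δt = 1.
  1  |  dp/dt·Δt = -0.135739  |  p_1 = 0.322261
  2  |  dp/dt·Δt = -0.051635  |  p_2 = 0.270626
  3  |  dp/dt·Δt = -0.029346  |  p_3 = 0.241280
  4  |  dp/dt·Δt = -0.019062  |  p_4 = 0.222218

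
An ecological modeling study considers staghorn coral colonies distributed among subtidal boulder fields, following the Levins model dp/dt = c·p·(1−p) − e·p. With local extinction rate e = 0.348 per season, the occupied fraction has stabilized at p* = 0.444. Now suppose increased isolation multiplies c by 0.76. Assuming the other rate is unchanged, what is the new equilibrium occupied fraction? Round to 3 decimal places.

Balance c(1−p*) = e gives c = e/(1 − 0.44400) = 0.348/0.55600 = 0.62590.
New p* = 1 − e/c = 1 − 0.34800/0.47568 = 0.26842.

0.268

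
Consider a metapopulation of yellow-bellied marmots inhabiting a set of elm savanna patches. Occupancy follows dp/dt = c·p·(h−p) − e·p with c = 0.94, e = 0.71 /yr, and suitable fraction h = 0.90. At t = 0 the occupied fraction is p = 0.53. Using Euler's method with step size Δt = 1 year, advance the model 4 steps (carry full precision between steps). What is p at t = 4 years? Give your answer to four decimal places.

Update rule: p ← p + [c·p·(h−p) − e·p]·Δt with Δt = 1.
p: 0.53000 → 0.33803  (Δp = -0.19197)
p: 0.33803 → 0.27660  (Δp = -0.06144)
p: 0.27660 → 0.24230  (Δp = -0.03430)
p: 0.24230 → 0.22006  (Δp = -0.02223)

0.2201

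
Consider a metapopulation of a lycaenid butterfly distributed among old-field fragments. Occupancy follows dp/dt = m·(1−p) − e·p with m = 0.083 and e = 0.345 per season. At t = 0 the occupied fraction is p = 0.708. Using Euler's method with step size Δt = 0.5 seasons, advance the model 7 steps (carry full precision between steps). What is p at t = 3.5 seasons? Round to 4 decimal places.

Update rule: p ← p + [m·(1−p) − e·p]·Δt with Δt = 0.5.
p: 0.70800 → 0.59799  (Δp = -0.11001)
p: 0.59799 → 0.51152  (Δp = -0.08647)
p: 0.51152 → 0.44355  (Δp = -0.06796)
p: 0.44355 → 0.39013  (Δp = -0.05342)
p: 0.39013 → 0.34814  (Δp = -0.04199)
p: 0.34814 → 0.31514  (Δp = -0.03300)
p: 0.31514 → 0.28920  (Δp = -0.02594)

0.2892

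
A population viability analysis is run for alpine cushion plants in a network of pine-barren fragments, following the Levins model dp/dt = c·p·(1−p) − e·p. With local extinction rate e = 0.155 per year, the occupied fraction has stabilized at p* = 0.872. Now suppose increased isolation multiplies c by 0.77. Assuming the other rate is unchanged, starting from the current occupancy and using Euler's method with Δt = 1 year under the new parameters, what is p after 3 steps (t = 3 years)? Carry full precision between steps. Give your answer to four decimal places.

0.8341

Balance c(1−p*) = e gives c = e/(1 − 0.87200) = 0.155/0.12800 = 1.21094.
Starting from p₀ = 0.87200; update p ← p + (dp/dt)·Δt with the new parameters.
step 1: Δp = -0.03109, p = 0.84091
step 2: Δp = -0.00560, p = 0.83531
step 3: Δp = -0.00120, p = 0.83411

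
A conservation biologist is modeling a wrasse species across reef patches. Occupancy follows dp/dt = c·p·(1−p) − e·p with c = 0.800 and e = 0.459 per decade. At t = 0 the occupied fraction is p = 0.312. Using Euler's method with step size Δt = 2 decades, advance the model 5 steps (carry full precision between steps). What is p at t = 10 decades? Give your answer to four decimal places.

Update rule: p ← p + [c·p·(1−p) − e·p]·Δt with Δt = 2.
p: 0.31200 → 0.36903  (Δp = +0.05703)
p: 0.36903 → 0.40282  (Δp = +0.03378)
p: 0.40282 → 0.41792  (Δp = +0.01510)
p: 0.41792 → 0.42349  (Δp = +0.00557)
p: 0.42349 → 0.42536  (Δp = +0.00187)

0.4254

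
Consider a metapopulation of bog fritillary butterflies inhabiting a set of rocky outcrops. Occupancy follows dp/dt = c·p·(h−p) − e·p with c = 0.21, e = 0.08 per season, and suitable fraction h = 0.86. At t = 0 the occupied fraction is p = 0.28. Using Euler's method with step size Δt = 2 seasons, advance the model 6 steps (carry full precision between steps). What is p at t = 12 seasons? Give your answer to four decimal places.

Update rule: p ← p + [c·p·(h−p) − e·p]·Δt with Δt = 2.
step 1: Δp = +0.02341, p = 0.30341
step 2: Δp = +0.02238, p = 0.32579
step 3: Δp = +0.02097, p = 0.34676
step 4: Δp = +0.01927, p = 0.36603
step 5: Δp = +0.01737, p = 0.38340
step 6: Δp = +0.01540, p = 0.39880

0.3988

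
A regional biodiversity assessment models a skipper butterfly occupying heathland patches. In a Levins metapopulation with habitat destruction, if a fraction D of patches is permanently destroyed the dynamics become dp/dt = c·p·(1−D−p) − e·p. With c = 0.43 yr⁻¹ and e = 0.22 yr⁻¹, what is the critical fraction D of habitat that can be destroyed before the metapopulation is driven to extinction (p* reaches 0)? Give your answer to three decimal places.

0.488

The nontrivial equilibrium is p* = (1−D) − e/c; extinction occurs when this hits zero.
So D_crit = 1 − e/c = 1 − 0.22/0.43 = 1 − 0.5116 = 0.4884.
Note this equals the original equilibrium occupancy — the Levins extinction-debt result.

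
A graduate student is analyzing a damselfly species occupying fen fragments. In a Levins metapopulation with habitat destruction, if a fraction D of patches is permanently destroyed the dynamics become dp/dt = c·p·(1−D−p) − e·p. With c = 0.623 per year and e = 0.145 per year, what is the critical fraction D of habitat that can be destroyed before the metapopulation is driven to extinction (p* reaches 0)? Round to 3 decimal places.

0.767

The nontrivial equilibrium is p* = (1−D) − e/c; extinction occurs when this hits zero.
So D_crit = 1 − e/c = 1 − 0.145/0.623 = 1 − 0.2327 = 0.7673.
This equals the undisturbed p*, a classic result of Lande's extension.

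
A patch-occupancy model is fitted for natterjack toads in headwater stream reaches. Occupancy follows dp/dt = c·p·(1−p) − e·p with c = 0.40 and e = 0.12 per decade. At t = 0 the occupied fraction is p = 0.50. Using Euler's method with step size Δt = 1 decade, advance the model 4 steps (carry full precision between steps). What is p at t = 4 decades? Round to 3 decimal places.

0.627

Update rule: p ← p + [c·p·(1−p) − e·p]·Δt with Δt = 1.
p: 0.50000 → 0.54000  (Δp = +0.04000)
p: 0.54000 → 0.57456  (Δp = +0.03456)
p: 0.57456 → 0.60339  (Δp = +0.02883)
p: 0.60339 → 0.62671  (Δp = +0.02332)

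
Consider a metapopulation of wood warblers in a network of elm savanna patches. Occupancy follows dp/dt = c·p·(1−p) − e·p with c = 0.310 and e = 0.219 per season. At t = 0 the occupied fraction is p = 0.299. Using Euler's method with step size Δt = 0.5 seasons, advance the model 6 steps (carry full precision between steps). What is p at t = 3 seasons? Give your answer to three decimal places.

Update rule: p ← p + [c·p·(1−p) − e·p]·Δt with Δt = 0.5.
step 1: Δp = -0.00025, p = 0.29875
step 2: Δp = -0.00024, p = 0.29851
step 3: Δp = -0.00023, p = 0.29828
step 4: Δp = -0.00022, p = 0.29806
step 5: Δp = -0.00021, p = 0.29785
step 6: Δp = -0.00020, p = 0.29765

0.298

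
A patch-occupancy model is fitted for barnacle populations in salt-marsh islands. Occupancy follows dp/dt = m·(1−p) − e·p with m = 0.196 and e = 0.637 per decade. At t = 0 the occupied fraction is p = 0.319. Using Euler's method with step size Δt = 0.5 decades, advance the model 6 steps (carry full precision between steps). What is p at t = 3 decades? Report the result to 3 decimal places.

0.239

Update rule: p ← p + [m·(1−p) − e·p]·Δt with Δt = 0.5.
p: 0.31900 → 0.28414  (Δp = -0.03486)
p: 0.28414 → 0.26379  (Δp = -0.02034)
p: 0.26379 → 0.25192  (Δp = -0.01187)
p: 0.25192 → 0.24500  (Δp = -0.00693)
p: 0.24500 → 0.24096  (Δp = -0.00404)
p: 0.24096 → 0.23860  (Δp = -0.00236)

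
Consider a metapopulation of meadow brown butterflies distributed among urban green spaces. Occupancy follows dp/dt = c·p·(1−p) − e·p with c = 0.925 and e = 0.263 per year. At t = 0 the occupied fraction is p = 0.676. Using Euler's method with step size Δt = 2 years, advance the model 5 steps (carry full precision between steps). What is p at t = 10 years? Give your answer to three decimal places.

0.716

Update rule: p ← p + [c·p·(1−p) − e·p]·Δt with Δt = 2.
t = 2: p = 0.67600 + (+0.04962) = 0.72562
t = 4: p = 0.72562 + (-0.01335) = 0.71227
t = 6: p = 0.71227 + (+0.00449) = 0.71676
t = 8: p = 0.71676 + (-0.00143) = 0.71532
t = 10: p = 0.71532 + (+0.00047) = 0.71579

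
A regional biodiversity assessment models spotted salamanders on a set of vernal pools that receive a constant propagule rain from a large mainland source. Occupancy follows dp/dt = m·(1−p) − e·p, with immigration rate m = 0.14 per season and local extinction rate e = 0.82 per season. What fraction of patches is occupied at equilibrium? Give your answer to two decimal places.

0.15

Setting dp/dt = 0: m − m·p* = e·p*, so m = (m+e)·p*.
p* = m/(m+e) = 0.14/(0.14+0.82) = 0.14/0.9600 = 0.1458.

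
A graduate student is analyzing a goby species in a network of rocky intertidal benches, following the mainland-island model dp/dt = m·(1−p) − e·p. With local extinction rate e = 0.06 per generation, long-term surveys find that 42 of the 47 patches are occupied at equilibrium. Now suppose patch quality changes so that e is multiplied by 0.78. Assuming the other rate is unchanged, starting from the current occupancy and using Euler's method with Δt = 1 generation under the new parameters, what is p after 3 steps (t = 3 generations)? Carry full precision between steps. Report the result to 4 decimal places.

Observed p* = 42/47 = 0.89362.
Balance m(1−p*) = e·p* gives m = e·p*/(1−p*) = 0.06×0.89362/0.10638 = 0.50400.
Starting from p₀ = 0.89362; update p ← p + (dp/dt)·Δt with the new parameters.
p: 0.89362 → 0.90541  (Δp = +0.01180)
p: 0.90541 → 0.91071  (Δp = +0.00530)
p: 0.91071 → 0.91309  (Δp = +0.00238)

0.9131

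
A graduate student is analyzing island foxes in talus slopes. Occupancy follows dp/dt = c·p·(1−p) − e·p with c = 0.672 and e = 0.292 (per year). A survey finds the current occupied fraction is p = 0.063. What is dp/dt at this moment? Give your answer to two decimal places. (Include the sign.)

Colonization term: c·p·(1−p) = 0.672×0.063×0.9370 = 0.03967.
Extinction term: e·p = 0.01840.
dp/dt = 0.03967 − 0.01840 = 0.02127.

0.02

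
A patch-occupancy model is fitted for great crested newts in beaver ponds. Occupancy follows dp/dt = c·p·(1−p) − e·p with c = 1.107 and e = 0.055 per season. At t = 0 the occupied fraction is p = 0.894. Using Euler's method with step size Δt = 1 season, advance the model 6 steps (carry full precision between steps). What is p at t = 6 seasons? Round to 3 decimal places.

Update rule: p ← p + [c·p·(1−p) − e·p]·Δt with Δt = 1.
  1  |  dp/dt·Δt = +0.055734  |  p_1 = 0.949734
  2  |  dp/dt·Δt = +0.000612  |  p_2 = 0.950346
  3  |  dp/dt·Δt = -0.000031  |  p_3 = 0.950315
  4  |  dp/dt·Δt = +0.000002  |  p_4 = 0.950316
  5  |  dp/dt·Δt = -0.000000  |  p_5 = 0.950316
  6  |  dp/dt·Δt = +0.000000  |  p_6 = 0.950316

0.950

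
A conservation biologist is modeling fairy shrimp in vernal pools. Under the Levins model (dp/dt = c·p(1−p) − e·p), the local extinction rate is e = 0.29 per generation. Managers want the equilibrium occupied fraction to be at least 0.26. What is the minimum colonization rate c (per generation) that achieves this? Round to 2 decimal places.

0.39

p* = 1 − e/c ≥ 0.26 requires e/c ≤ 0.7400, i.e. c ≥ e/0.7400.
c_min = 0.29/0.7400 = 0.3919.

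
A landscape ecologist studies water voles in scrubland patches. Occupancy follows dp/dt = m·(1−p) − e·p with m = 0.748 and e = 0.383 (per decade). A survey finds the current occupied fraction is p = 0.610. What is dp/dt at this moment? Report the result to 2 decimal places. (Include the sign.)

Colonization term: m·(1−p) = 0.748×0.3900 = 0.29172.
Extinction term: e·p = 0.23363.
dp/dt = 0.29172 − 0.23363 = 0.05809.

0.06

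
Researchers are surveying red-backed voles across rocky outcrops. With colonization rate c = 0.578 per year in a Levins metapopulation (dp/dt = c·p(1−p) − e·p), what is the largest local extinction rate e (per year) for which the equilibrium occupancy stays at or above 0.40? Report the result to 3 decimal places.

0.347

1 − e/c ≥ 0.40 ⇒ e ≤ c(1 − 0.40) = 0.578 × 0.6000.
e_max = 0.3468.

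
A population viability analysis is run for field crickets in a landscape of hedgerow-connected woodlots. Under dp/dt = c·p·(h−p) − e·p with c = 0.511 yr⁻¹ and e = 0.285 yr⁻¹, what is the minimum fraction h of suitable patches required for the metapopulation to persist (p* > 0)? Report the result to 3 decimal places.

p* = h − e/c is positive only when h > e/c.
h_min = e/c = 0.285/0.511 = 0.5577.

0.558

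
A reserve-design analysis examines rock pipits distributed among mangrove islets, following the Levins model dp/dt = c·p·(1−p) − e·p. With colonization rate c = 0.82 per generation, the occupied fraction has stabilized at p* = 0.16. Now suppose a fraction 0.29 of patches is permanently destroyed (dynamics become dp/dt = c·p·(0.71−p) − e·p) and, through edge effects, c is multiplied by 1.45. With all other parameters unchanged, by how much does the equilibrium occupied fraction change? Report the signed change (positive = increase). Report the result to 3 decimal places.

-0.029

Balance c(1−p*) = e gives e = 0.82×(1 − 0.16000) = 0.68880.
New p* = 0.71 − e/c = 0.71 − 0.68880/1.18900 = 0.13069.
Δp* = 0.13069 − 0.16000 = -0.02931.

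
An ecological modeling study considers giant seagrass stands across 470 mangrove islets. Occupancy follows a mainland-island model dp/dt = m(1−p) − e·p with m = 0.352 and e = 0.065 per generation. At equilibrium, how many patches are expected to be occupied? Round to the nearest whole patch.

p* = m/(m+e) = 0.352/0.4170 = 0.8441.
Expected occupied patches = N × p* = 470 × 0.8441 = 396.74 ≈ 397.

397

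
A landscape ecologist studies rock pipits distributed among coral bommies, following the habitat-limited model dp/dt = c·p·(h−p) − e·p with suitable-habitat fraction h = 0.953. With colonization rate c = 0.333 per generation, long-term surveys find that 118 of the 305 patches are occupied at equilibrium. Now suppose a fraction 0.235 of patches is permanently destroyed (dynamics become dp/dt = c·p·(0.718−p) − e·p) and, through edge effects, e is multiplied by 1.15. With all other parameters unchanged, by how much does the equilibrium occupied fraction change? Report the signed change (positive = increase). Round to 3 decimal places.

-0.320

Observed p* = 118/305 = 0.38689.
Balance c(h−p*) = e gives e = 0.333×(0.953 − 0.38689) = 0.18851.
New p* = 0.718 − e/c = 0.718 − 0.21679/0.33300 = 0.06698.
Δp* = 0.06698 − 0.38689 = -0.31991.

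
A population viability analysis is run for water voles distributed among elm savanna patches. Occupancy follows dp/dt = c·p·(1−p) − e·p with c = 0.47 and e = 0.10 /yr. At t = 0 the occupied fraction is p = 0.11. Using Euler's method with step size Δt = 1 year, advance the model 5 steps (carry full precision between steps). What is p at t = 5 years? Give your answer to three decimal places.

0.373

Update rule: p ← p + [c·p·(1−p) − e·p]·Δt with Δt = 1.
p: 0.11000 → 0.14501  (Δp = +0.03501)
p: 0.14501 → 0.18878  (Δp = +0.04377)
p: 0.18878 → 0.24188  (Δp = +0.05310)
p: 0.24188 → 0.30388  (Δp = +0.06200)
p: 0.30388 → 0.37292  (Δp = +0.06903)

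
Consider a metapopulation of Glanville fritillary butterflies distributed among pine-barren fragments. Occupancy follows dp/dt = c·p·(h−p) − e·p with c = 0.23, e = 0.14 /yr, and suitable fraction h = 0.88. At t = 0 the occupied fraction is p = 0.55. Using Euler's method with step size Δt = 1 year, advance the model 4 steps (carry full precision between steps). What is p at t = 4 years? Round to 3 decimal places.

Update rule: p ← p + [c·p·(h−p) − e·p]·Δt with Δt = 1.
step 1: Δp = -0.03526, p = 0.51475
step 2: Δp = -0.02882, p = 0.48592
step 3: Δp = -0.02399, p = 0.46194
step 4: Δp = -0.02025, p = 0.44168

0.442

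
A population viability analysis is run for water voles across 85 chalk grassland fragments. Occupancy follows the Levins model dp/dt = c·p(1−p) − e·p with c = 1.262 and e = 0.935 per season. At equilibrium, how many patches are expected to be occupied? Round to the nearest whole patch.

p* = 1 − e/c = 1 − 0.935/1.262 = 0.2591.
Expected occupied patches = N × p* = 85 × 0.2591 = 22.02 ≈ 22.

22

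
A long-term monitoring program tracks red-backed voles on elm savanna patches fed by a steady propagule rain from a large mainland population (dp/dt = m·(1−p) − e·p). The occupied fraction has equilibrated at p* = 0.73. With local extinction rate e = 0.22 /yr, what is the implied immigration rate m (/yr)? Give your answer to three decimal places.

0.595

At equilibrium m(1−p*) = e·p*, so m = e·p*/(1−p*).
m = 0.22 × 0.73 / 0.2700 = 0.1606/0.2700 = 0.5948.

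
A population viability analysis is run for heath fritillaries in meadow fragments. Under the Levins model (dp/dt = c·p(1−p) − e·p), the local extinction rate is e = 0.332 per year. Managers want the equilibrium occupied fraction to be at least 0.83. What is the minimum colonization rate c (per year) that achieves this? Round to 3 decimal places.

p* = 1 − e/c ≥ 0.83 requires e/c ≤ 0.1700, i.e. c ≥ e/0.1700.
c_min = 0.332/0.1700 = 1.9529.

1.953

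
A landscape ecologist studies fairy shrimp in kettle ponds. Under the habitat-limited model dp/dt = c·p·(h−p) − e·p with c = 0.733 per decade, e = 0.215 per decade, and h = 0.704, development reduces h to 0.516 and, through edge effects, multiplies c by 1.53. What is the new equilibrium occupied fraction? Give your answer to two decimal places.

0.32

Before: p* = h − e/c = 0.704 − 0.215/0.733 = 0.704 − 0.2933 = 0.4107.
After: c = 1.12149, e = 0.215, h = 0.516; p* = 0.516 − 0.215/1.12149 = 0.3243.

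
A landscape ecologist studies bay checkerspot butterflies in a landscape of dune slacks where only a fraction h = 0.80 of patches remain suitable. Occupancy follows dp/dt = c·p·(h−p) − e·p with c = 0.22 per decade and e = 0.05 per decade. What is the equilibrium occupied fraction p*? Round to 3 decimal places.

Setting dp/dt = 0 and dividing by p* gives c·(h−p*) = e.
So p* = h − e/c = 0.80 − 0.05/0.22 = 0.80 − 0.2273 = 0.5727.

0.573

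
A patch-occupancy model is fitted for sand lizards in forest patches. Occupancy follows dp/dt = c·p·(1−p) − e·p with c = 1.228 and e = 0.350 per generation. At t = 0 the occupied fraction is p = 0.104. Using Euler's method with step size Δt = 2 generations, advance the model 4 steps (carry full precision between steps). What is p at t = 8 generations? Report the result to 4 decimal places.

Update rule: p ← p + [c·p·(1−p) − e·p]·Δt with Δt = 2.
step 1: Δp = +0.15606, p = 0.26006
step 2: Δp = +0.29056, p = 0.55062
step 3: Δp = +0.22227, p = 0.77289
step 4: Δp = -0.10992, p = 0.66297

0.6630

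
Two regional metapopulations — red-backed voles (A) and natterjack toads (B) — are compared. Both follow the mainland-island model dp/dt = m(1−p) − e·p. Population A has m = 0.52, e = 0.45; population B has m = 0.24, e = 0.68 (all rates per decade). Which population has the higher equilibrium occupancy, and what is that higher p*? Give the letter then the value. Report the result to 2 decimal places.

A, 0.54

A: p*_A = m/(m+e) = 0.52/0.9700 = 0.5361.
B: p*_B = 0.24/0.9200 = 0.2609.
A is higher at 0.5361.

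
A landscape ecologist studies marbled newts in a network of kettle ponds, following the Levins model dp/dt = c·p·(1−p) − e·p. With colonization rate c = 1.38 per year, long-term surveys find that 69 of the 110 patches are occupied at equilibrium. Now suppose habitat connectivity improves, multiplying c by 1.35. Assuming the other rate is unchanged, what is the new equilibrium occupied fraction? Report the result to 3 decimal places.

Observed p* = 69/110 = 0.62727.
Balance c(1−p*) = e gives e = 1.38×(1 − 0.62727) = 0.51437.
New p* = 1 − e/c = 1 − 0.51437/1.86300 = 0.72390.

0.724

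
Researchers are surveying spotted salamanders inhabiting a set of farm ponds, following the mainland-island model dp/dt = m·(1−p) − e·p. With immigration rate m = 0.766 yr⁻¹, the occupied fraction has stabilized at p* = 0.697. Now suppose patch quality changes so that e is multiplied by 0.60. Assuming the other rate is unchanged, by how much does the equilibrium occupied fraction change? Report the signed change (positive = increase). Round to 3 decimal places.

Balance m(1−p*) = e·p* gives e = m(1−p*)/p* = 0.766×0.30300/0.69700 = 0.33300.
New p* = m/(m+e) = 0.76600/(0.76600+0.19980) = 0.79312.
Δp* = 0.79312 − 0.69700 = +0.09612.

0.096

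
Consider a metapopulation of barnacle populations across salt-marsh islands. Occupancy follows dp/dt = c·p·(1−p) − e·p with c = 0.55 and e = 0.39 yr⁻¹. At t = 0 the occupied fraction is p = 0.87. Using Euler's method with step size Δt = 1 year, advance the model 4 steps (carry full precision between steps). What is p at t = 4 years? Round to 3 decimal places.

Update rule: p ← p + [c·p·(1−p) − e·p]·Δt with Δt = 1.
  1  |  dp/dt·Δt = -0.277095  |  p_1 = 0.592905
  2  |  dp/dt·Δt = -0.098480  |  p_2 = 0.494425
  3  |  dp/dt·Δt = -0.055343  |  p_3 = 0.439082
  4  |  dp/dt·Δt = -0.035783  |  p_4 = 0.403299

0.403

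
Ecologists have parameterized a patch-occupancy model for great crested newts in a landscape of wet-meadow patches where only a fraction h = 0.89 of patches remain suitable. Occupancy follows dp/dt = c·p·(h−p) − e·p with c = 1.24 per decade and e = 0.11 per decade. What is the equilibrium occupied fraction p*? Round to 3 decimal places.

Setting dp/dt = 0 and dividing by p* gives c·(h−p*) = e.
So p* = h − e/c = 0.89 − 0.11/1.24 = 0.89 − 0.0887 = 0.8013.

0.801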